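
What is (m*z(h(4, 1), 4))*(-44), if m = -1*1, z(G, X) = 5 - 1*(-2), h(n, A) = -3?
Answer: 308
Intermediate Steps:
z(G, X) = 7 (z(G, X) = 5 + 2 = 7)
m = -1
(m*z(h(4, 1), 4))*(-44) = -1*7*(-44) = -7*(-44) = 308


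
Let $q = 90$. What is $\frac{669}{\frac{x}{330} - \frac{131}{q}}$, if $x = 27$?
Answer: $- \frac{66231}{136} \approx -486.99$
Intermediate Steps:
$\frac{669}{\frac{x}{330} - \frac{131}{q}} = \frac{669}{\frac{27}{330} - \frac{131}{90}} = \frac{669}{27 \cdot \frac{1}{330} - \frac{131}{90}} = \frac{669}{\frac{9}{110} - \frac{131}{90}} = \frac{669}{- \frac{136}{99}} = 669 \left(- \frac{99}{136}\right) = - \frac{66231}{136}$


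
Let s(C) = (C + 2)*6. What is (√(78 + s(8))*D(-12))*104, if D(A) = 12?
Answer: 1248*√138 ≈ 14661.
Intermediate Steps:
s(C) = 12 + 6*C (s(C) = (2 + C)*6 = 12 + 6*C)
(√(78 + s(8))*D(-12))*104 = (√(78 + (12 + 6*8))*12)*104 = (√(78 + (12 + 48))*12)*104 = (√(78 + 60)*12)*104 = (√138*12)*104 = (12*√138)*104 = 1248*√138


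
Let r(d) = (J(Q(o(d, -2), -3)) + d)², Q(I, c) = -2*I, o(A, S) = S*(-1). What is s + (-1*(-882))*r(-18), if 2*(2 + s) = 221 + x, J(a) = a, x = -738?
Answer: 853255/2 ≈ 4.2663e+5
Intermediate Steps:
o(A, S) = -S
s = -521/2 (s = -2 + (221 - 738)/2 = -2 + (½)*(-517) = -2 - 517/2 = -521/2 ≈ -260.50)
r(d) = (-4 + d)² (r(d) = (-(-2)*(-2) + d)² = (-2*2 + d)² = (-4 + d)²)
s + (-1*(-882))*r(-18) = -521/2 + (-1*(-882))*(-4 - 18)² = -521/2 + 882*(-22)² = -521/2 + 882*484 = -521/2 + 426888 = 853255/2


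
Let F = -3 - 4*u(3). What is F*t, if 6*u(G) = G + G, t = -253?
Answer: 1771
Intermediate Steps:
u(G) = G/3 (u(G) = (G + G)/6 = (2*G)/6 = G/3)
F = -7 (F = -3 - 4*3/3 = -3 - 4*1 = -3 - 4 = -7)
F*t = -7*(-253) = 1771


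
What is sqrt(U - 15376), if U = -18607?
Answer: I*sqrt(33983) ≈ 184.34*I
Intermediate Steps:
sqrt(U - 15376) = sqrt(-18607 - 15376) = sqrt(-33983) = I*sqrt(33983)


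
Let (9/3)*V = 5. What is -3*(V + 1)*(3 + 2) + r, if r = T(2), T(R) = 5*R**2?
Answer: -20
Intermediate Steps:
V = 5/3 (V = (1/3)*5 = 5/3 ≈ 1.6667)
r = 20 (r = 5*2**2 = 5*4 = 20)
-3*(V + 1)*(3 + 2) + r = -3*(5/3 + 1)*(3 + 2) + 20 = -8*5 + 20 = -3*40/3 + 20 = -40 + 20 = -20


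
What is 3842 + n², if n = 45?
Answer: 5867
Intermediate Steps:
3842 + n² = 3842 + 45² = 3842 + 2025 = 5867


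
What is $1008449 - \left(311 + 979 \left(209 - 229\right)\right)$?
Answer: $1027718$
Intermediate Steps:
$1008449 - \left(311 + 979 \left(209 - 229\right)\right) = 1008449 - -19269 = 1008449 + \left(19580 - 311\right) = 1008449 + 19269 = 1027718$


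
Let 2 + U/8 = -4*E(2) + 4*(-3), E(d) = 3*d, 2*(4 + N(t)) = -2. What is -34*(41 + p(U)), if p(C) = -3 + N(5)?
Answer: -1122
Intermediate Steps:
N(t) = -5 (N(t) = -4 + (½)*(-2) = -4 - 1 = -5)
U = -304 (U = -16 + 8*(-12*2 + 4*(-3)) = -16 + 8*(-4*6 - 12) = -16 + 8*(-24 - 12) = -16 + 8*(-36) = -16 - 288 = -304)
p(C) = -8 (p(C) = -3 - 5 = -8)
-34*(41 + p(U)) = -34*(41 - 8) = -34*33 = -1122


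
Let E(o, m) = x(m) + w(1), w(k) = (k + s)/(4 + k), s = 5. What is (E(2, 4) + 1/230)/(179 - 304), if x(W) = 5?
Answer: -1427/28750 ≈ -0.049635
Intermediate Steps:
w(k) = (5 + k)/(4 + k) (w(k) = (k + 5)/(4 + k) = (5 + k)/(4 + k))
E(o, m) = 31/5 (E(o, m) = 5 + (5 + 1)/(4 + 1) = 5 + 6/5 = 31/5)
(E(2, 4) + 1/230)/(179 - 304) = (31/5 + 1/230)/(179 - 304) = (31/5 + 1/230)/(-125) = (1427/230)*(-1/125) = -1427/28750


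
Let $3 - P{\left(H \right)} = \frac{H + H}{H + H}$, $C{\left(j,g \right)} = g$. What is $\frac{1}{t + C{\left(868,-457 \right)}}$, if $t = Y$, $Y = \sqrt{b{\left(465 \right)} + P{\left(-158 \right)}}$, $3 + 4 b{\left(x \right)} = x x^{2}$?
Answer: $\frac{914}{49854617} + \frac{\sqrt{100544630}}{49854617} \approx 0.00021946$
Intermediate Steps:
$b{\left(x \right)} = - \frac{3}{4} + \frac{x^{3}}{4}$ ($b{\left(x \right)} = - \frac{3}{4} + \frac{x x^{2}}{4} = - \frac{3}{4} + \frac{x^{3}}{4}$)
$P{\left(H \right)} = 2$ ($P{\left(H \right)} = 3 - \frac{H + H}{H + H} = 3 - \frac{2 H}{2 H} = 3 - 2 H \frac{1}{2 H} = 3 - 1 = 2$)
$Y = \frac{\sqrt{100544630}}{2}$ ($Y = \sqrt{\left(- \frac{3}{4} + \frac{465^{3}}{4}\right) + 2} = \sqrt{\left(- \frac{3}{4} + \frac{1}{4} \cdot 100544625\right) + 2} = \sqrt{\left(- \frac{3}{4} + \frac{100544625}{4}\right) + 2} = \sqrt{\frac{50272311}{2} + 2} = \sqrt{\frac{50272315}{2}} = \frac{\sqrt{100544630}}{2} \approx 5013.6$)
$t = \frac{\sqrt{100544630}}{2} \approx 5013.6$
$\frac{1}{t + C{\left(868,-457 \right)}} = \frac{1}{\frac{\sqrt{100544630}}{2} - 457} = \frac{1}{-457 + \frac{\sqrt{100544630}}{2}}$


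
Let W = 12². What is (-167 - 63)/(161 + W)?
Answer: -46/61 ≈ -0.75410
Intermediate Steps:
W = 144
(-167 - 63)/(161 + W) = (-167 - 63)/(161 + 144) = -230/305 = -230*1/305 = -46/61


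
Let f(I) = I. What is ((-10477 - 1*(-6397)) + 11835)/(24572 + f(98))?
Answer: 1551/4934 ≈ 0.31435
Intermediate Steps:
((-10477 - 1*(-6397)) + 11835)/(24572 + f(98)) = ((-10477 - 1*(-6397)) + 11835)/(24572 + 98) = ((-10477 + 6397) + 11835)/24670 = (-4080 + 11835)*(1/24670) = 7755*(1/24670) = 1551/4934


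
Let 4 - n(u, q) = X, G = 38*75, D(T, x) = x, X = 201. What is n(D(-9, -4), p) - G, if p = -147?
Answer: -3047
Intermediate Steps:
G = 2850
n(u, q) = -197 (n(u, q) = 4 - 1*201 = 4 - 201 = -197)
n(D(-9, -4), p) - G = -197 - 1*2850 = -197 - 2850 = -3047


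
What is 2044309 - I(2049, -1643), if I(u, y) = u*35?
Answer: 1972594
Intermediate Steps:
I(u, y) = 35*u
2044309 - I(2049, -1643) = 2044309 - 35*2049 = 2044309 - 1*71715 = 2044309 - 71715 = 1972594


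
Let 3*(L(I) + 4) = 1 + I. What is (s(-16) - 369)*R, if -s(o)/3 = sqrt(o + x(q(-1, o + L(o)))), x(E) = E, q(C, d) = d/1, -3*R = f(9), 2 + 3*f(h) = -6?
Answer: -328 - 8*I*sqrt(41)/3 ≈ -328.0 - 17.075*I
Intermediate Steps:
L(I) = -11/3 + I/3 (L(I) = -4 + (1 + I)/3 = -4 + (1/3 + I/3) = -11/3 + I/3)
f(h) = -8/3 (f(h) = -2/3 + (1/3)*(-6) = -2/3 - 2 = -8/3)
R = 8/9 (R = -1/3*(-8/3) = 8/9 ≈ 0.88889)
q(C, d) = d (q(C, d) = d*1 = d)
s(o) = -3*sqrt(-11/3 + 7*o/3) (s(o) = -3*sqrt(o + (o + (-11/3 + o/3))) = -3*sqrt(o + (-11/3 + 4*o/3)) = -3*sqrt(-11/3 + 7*o/3))
(s(-16) - 369)*R = (-sqrt(-33 + 21*(-16)) - 369)*(8/9) = (-sqrt(-33 - 336) - 369)*(8/9) = (-sqrt(-369) - 369)*(8/9) = (-3*I*sqrt(41) - 369)*(8/9) = (-369 - 3*I*sqrt(41))*(8/9) = -328 - 8*I*sqrt(41)/3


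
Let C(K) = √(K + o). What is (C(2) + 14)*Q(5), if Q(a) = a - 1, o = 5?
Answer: 56 + 4*√7 ≈ 66.583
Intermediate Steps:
Q(a) = -1 + a
C(K) = √(5 + K) (C(K) = √(K + 5) = √(5 + K))
(C(2) + 14)*Q(5) = (√(5 + 2) + 14)*(-1 + 5) = (√7 + 14)*4 = (14 + √7)*4 = 56 + 4*√7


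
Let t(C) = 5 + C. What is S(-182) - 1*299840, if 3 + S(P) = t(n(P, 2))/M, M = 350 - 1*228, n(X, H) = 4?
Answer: -36580837/122 ≈ -2.9984e+5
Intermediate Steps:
M = 122 (M = 350 - 228 = 122)
S(P) = -357/122 (S(P) = -3 + (5 + 4)/122 = -3 + 9*(1/122) = -3 + 9/122 = -357/122)
S(-182) - 1*299840 = -357/122 - 1*299840 = -357/122 - 299840 = -36580837/122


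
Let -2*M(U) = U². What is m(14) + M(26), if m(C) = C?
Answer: -324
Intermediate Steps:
M(U) = -U²/2
m(14) + M(26) = 14 - ½*26² = 14 - ½*676 = 14 - 338 = -324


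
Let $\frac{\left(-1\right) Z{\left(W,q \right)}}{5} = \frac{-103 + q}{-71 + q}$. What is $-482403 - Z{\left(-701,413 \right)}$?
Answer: $- \frac{82490138}{171} \approx -4.824 \cdot 10^{5}$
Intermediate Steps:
$Z{\left(W,q \right)} = - \frac{5 \left(-103 + q\right)}{-71 + q}$ ($Z{\left(W,q \right)} = - 5 \frac{-103 + q}{-71 + q} = - \frac{5 \left(-103 + q\right)}{-71 + q}$)
$-482403 - Z{\left(-701,413 \right)} = -482403 - \frac{5 \left(103 - 413\right)}{-71 + 413} = -482403 - \frac{5 \left(103 - 413\right)}{342} = -482403 - 5 \cdot \frac{1}{342} \left(-310\right) = -482403 - - \frac{775}{171} = -482403 + \frac{775}{171} = - \frac{82490138}{171}$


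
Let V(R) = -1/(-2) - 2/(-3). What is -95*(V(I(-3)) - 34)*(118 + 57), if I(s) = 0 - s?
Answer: 3275125/6 ≈ 5.4585e+5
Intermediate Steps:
I(s) = -s
V(R) = 7/6 (V(R) = -1*(-½) - 2*(-⅓) = ½ + ⅔ = 7/6)
-95*(V(I(-3)) - 34)*(118 + 57) = -95*(7/6 - 34)*(118 + 57) = -(-18715)*175/6 = -95*(-34475/6) = 3275125/6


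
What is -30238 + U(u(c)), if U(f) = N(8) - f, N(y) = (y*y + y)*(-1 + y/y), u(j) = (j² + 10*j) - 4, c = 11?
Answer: -30465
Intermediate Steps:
u(j) = -4 + j² + 10*j
N(y) = 0 (N(y) = (y² + y)*(-1 + 1) = (y + y²)*0 = 0)
U(f) = -f (U(f) = 0 - f = -f)
-30238 + U(u(c)) = -30238 - (-4 + 11² + 10*11) = -30238 - (-4 + 121 + 110) = -30238 - 1*227 = -30238 - 227 = -30465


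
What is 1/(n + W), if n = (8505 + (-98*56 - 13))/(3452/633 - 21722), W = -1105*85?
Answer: -6873287/645574432241 ≈ -1.0647e-5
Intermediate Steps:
W = -93925
n = -950766/6873287 (n = (8505 + (-5488 - 13))/(3452*(1/633) - 21722) = (8505 - 5501)/(3452/633 - 21722) = 3004/(-13746574/633) = 3004*(-633/13746574) = -950766/6873287 ≈ -0.13833)
1/(n + W) = 1/(-950766/6873287 - 93925) = 1/(-645574432241/6873287) = -6873287/645574432241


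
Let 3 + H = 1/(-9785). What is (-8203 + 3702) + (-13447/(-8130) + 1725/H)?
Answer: -605530230199/119332140 ≈ -5074.3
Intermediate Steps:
H = -29356/9785 (H = -3 + 1/(-9785) = -3 - 1/9785 = -29356/9785 ≈ -3.0001)
(-8203 + 3702) + (-13447/(-8130) + 1725/H) = (-8203 + 3702) + (-13447/(-8130) + 1725/(-29356/9785)) = -4501 + (-13447*(-1/8130) + 1725*(-9785/29356)) = -4501 + (13447/8130 - 16879125/29356) = -4501 - 68416268059/119332140 = -605530230199/119332140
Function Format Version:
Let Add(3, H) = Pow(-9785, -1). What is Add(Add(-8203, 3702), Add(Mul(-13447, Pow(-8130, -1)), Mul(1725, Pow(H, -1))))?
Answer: Rational(-605530230199, 119332140) ≈ -5074.3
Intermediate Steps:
H = Rational(-29356, 9785) (H = Add(-3, Pow(-9785, -1)) = Add(-3, Rational(-1, 9785)) = Rational(-29356, 9785) ≈ -3.0001)
Add(Add(-8203, 3702), Add(Mul(-13447, Pow(-8130, -1)), Mul(1725, Pow(H, -1)))) = Add(Add(-8203, 3702), Add(Mul(-13447, Pow(-8130, -1)), Mul(1725, Pow(Rational(-29356, 9785), -1)))) = Add(-4501, Add(Mul(-13447, Rational(-1, 8130)), Mul(1725, Rational(-9785, 29356)))) = Add(-4501, Add(Rational(13447, 8130), Rational(-16879125, 29356))) = Add(-4501, Rational(-68416268059, 119332140)) = Rational(-605530230199, 119332140)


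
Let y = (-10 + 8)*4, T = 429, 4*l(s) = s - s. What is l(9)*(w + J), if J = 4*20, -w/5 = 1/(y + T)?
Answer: 0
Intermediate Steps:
l(s) = 0 (l(s) = (s - s)/4 = (¼)*0 = 0)
y = -8 (y = -2*4 = -8)
w = -5/421 (w = -5/(-8 + 429) = -5/421 ≈ -0.011876)
J = 80
l(9)*(w + J) = 0*(-5/421 + 80) = 0*(33675/421) = 0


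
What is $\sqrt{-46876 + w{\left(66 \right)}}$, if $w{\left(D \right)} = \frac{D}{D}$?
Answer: $125 i \sqrt{3} \approx 216.51 i$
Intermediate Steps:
$w{\left(D \right)} = 1$
$\sqrt{-46876 + w{\left(66 \right)}} = \sqrt{-46876 + 1} = \sqrt{-46875} = 125 i \sqrt{3}$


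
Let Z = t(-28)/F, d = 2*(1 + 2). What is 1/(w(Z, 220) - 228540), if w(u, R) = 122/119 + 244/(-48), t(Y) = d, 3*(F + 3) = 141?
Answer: -1428/326360915 ≈ -4.3755e-6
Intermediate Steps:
F = 44 (F = -3 + (⅓)*141 = -3 + 47 = 44)
d = 6 (d = 2*3 = 6)
t(Y) = 6
Z = 3/22 (Z = 6/44 = 6*(1/44) = 3/22 ≈ 0.13636)
w(u, R) = -5795/1428 (w(u, R) = 122*(1/119) + 244*(-1/48) = 122/119 - 61/12 = -5795/1428)
1/(w(Z, 220) - 228540) = 1/(-5795/1428 - 228540) = 1/(-326360915/1428) = -1428/326360915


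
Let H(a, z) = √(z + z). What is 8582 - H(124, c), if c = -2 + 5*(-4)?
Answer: 8582 - 2*I*√11 ≈ 8582.0 - 6.6332*I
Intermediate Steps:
c = -22 (c = -2 - 20 = -22)
H(a, z) = √2*√z (H(a, z) = √(2*z) = √2*√z)
8582 - H(124, c) = 8582 - √2*√(-22) = 8582 - √2*I*√22 = 8582 - 2*I*√11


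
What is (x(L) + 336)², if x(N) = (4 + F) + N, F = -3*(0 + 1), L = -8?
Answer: 108241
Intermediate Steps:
F = -3 (F = -3*1 = -3)
x(N) = 1 + N (x(N) = (4 - 3) + N = 1 + N)
(x(L) + 336)² = ((1 - 8) + 336)² = (-7 + 336)² = 329² = 108241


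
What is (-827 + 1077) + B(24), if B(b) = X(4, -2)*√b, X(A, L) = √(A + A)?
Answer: 250 + 8*√3 ≈ 263.86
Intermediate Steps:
X(A, L) = √2*√A (X(A, L) = √(2*A) = √2*√A)
B(b) = 2*√2*√b (B(b) = (√2*√4)*√b = (√2*2)*√b = (2*√2)*√b = 2*√2*√b)
(-827 + 1077) + B(24) = (-827 + 1077) + 2*√2*√24 = 250 + 2*√2*(2*√6) = 250 + 8*√3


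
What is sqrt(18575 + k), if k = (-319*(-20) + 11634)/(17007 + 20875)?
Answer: sqrt(6664165111162)/18941 ≈ 136.29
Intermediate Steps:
k = 9007/18941 (k = (6380 + 11634)/37882 = 18014*(1/37882) = 9007/18941 ≈ 0.47553)
sqrt(18575 + k) = sqrt(18575 + 9007/18941) = sqrt(351838082/18941) = sqrt(6664165111162)/18941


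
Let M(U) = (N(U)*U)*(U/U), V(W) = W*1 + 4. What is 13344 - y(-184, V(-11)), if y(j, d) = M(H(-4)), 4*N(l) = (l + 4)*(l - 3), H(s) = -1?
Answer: 13341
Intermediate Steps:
N(l) = (-3 + l)*(4 + l)/4 (N(l) = ((l + 4)*(l - 3))/4 = ((4 + l)*(-3 + l))/4 = ((-3 + l)*(4 + l))/4 = (-3 + l)*(4 + l)/4)
V(W) = 4 + W (V(W) = W + 4 = 4 + W)
M(U) = U*(-3 + U/4 + U²/4) (M(U) = ((-3 + U/4 + U²/4)*U)*(U/U) = (U*(-3 + U/4 + U²/4))*1 = U*(-3 + U/4 + U²/4))
y(j, d) = 3 (y(j, d) = (¼)*(-1)*(-12 - 1 + (-1)²) = (¼)*(-1)*(-12 - 1 + 1) = (¼)*(-1)*(-12) = 3)
13344 - y(-184, V(-11)) = 13344 - 1*3 = 13344 - 3 = 13341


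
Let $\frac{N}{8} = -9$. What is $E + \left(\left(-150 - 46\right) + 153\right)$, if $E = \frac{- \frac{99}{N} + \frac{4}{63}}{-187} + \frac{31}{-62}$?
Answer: $- \frac{4100513}{94248} \approx -43.508$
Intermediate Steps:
$N = -72$ ($N = 8 \left(-9\right) = -72$)
$E = - \frac{47849}{94248}$ ($E = \frac{- \frac{99}{-72} + \frac{4}{63}}{-187} + \frac{31}{-62} = \left(\left(-99\right) \left(- \frac{1}{72}\right) + 4 \cdot \frac{1}{63}\right) \left(- \frac{1}{187}\right) + 31 \left(- \frac{1}{62}\right) = \left(\frac{11}{8} + \frac{4}{63}\right) \left(- \frac{1}{187}\right) - \frac{1}{2} = \frac{725}{504} \left(- \frac{1}{187}\right) - \frac{1}{2} = - \frac{725}{94248} - \frac{1}{2} = - \frac{47849}{94248} \approx -0.50769$)
$E + \left(\left(-150 - 46\right) + 153\right) = - \frac{47849}{94248} + \left(\left(-150 - 46\right) + 153\right) = - \frac{47849}{94248} + \left(-196 + 153\right) = - \frac{47849}{94248} - 43 = - \frac{4100513}{94248}$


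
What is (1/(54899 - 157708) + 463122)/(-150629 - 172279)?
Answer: -47613109697/33197848572 ≈ -1.4342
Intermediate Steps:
(1/(54899 - 157708) + 463122)/(-150629 - 172279) = (1/(-102809) + 463122)/(-322908) = (-1/102809 + 463122)*(-1/322908) = (47613109697/102809)*(-1/322908) = -47613109697/33197848572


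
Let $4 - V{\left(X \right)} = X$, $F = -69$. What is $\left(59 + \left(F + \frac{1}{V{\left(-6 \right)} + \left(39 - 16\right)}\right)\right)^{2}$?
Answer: $\frac{108241}{1089} \approx 99.395$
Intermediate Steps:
$V{\left(X \right)} = 4 - X$
$\left(59 + \left(F + \frac{1}{V{\left(-6 \right)} + \left(39 - 16\right)}\right)\right)^{2} = \left(59 - \left(69 - \frac{1}{\left(4 - -6\right) + \left(39 - 16\right)}\right)\right)^{2} = \left(59 - \left(69 - \frac{1}{\left(4 + 6\right) + 23}\right)\right)^{2} = \left(59 - \left(69 - \frac{1}{10 + 23}\right)\right)^{2} = \left(59 - \left(69 - \frac{1}{33}\right)\right)^{2} = \left(59 + \left(-69 + \frac{1}{33}\right)\right)^{2} = \left(59 - \frac{2276}{33}\right)^{2} = \left(- \frac{329}{33}\right)^{2} = \frac{108241}{1089}$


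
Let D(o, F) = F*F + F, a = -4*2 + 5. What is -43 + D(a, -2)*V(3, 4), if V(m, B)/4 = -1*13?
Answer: -147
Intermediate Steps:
V(m, B) = -52 (V(m, B) = 4*(-1*13) = 4*(-13) = -52)
a = -3 (a = -8 + 5 = -3)
D(o, F) = F + F**2 (D(o, F) = F**2 + F = F + F**2)
-43 + D(a, -2)*V(3, 4) = -43 - 2*(1 - 2)*(-52) = -43 - 2*(-1)*(-52) = -43 + 2*(-52) = -43 - 104 = -147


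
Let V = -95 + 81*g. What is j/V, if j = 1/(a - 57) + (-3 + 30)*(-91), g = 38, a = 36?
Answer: -51598/62643 ≈ -0.82368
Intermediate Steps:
V = 2983 (V = -95 + 81*38 = -95 + 3078 = 2983)
j = -51598/21 (j = 1/(36 - 57) + (-3 + 30)*(-91) = 1/(-21) + 27*(-91) = -1/21 - 2457 = -51598/21 ≈ -2457.0)
j/V = -51598/21/2983 = -51598/21*1/2983 = -51598/62643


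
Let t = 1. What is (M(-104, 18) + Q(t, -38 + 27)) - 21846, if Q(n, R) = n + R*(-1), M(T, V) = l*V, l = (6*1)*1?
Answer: -21726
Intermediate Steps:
l = 6 (l = 6*1 = 6)
M(T, V) = 6*V
Q(n, R) = n - R
(M(-104, 18) + Q(t, -38 + 27)) - 21846 = (6*18 + (1 - (-38 + 27))) - 21846 = (108 + (1 - 1*(-11))) - 21846 = (108 + (1 + 11)) - 21846 = (108 + 12) - 21846 = 120 - 21846 = -21726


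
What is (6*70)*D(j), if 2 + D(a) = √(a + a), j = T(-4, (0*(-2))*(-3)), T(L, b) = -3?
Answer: -840 + 420*I*√6 ≈ -840.0 + 1028.8*I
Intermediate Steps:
j = -3
D(a) = -2 + √2*√a (D(a) = -2 + √(a + a) = -2 + √(2*a) = -2 + √2*√a)
(6*70)*D(j) = (6*70)*(-2 + √2*√(-3)) = 420*(-2 + √2*(I*√3)) = 420*(-2 + I*√6) = -840 + 420*I*√6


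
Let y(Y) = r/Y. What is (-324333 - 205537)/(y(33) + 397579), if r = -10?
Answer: -17485710/13120097 ≈ -1.3327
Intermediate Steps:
y(Y) = -10/Y
(-324333 - 205537)/(y(33) + 397579) = (-324333 - 205537)/(-10/33 + 397579) = -529870/(-10*1/33 + 397579) = -529870/(-10/33 + 397579) = -529870/13120097/33 = -529870*33/13120097 = -17485710/13120097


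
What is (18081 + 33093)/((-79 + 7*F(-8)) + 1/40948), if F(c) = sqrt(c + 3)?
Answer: -6778626593168232/10875320764361 - 600637985069472*I*sqrt(5)/10875320764361 ≈ -623.3 - 123.5*I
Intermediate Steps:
F(c) = sqrt(3 + c)
(18081 + 33093)/((-79 + 7*F(-8)) + 1/40948) = (18081 + 33093)/((-79 + 7*sqrt(3 - 8)) + 1/40948) = 51174/((-79 + 7*sqrt(-5)) + 1/40948) = 51174/((-79 + 7*(I*sqrt(5))) + 1/40948) = 51174/((-79 + 7*I*sqrt(5)) + 1/40948) = 51174/(-3234891/40948 + 7*I*sqrt(5))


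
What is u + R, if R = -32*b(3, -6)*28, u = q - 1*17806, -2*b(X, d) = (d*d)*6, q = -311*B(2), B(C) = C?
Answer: 78340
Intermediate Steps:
q = -622 (q = -311*2 = -622)
b(X, d) = -3*d² (b(X, d) = -d*d*6/2 = -d²*6/2 = -3*d²)
u = -18428 (u = -622 - 1*17806 = -622 - 17806 = -18428)
R = 96768 (R = -(-96)*(-6)²*28 = -(-96)*36*28 = -32*(-108)*28 = 3456*28 = 96768)
u + R = -18428 + 96768 = 78340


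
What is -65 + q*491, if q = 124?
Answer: 60819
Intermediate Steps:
-65 + q*491 = -65 + 124*491 = -65 + 60884 = 60819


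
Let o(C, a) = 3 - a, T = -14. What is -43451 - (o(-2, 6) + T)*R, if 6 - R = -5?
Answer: -43264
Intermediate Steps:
R = 11 (R = 6 - 1*(-5) = 6 + 5 = 11)
-43451 - (o(-2, 6) + T)*R = -43451 - ((3 - 1*6) - 14)*11 = -43451 - ((3 - 6) - 14)*11 = -43451 - (-3 - 14)*11 = -43451 - (-17)*11 = -43451 - 1*(-187) = -43451 + 187 = -43264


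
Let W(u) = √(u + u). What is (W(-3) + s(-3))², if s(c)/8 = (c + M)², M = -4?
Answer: (392 + I*√6)² ≈ 1.5366e+5 + 1920.0*I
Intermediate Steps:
s(c) = 8*(-4 + c)² (s(c) = 8*(c - 4)² = 8*(-4 + c)²)
W(u) = √2*√u (W(u) = √(2*u) = √2*√u)
(W(-3) + s(-3))² = (√2*√(-3) + 8*(-4 - 3)²)² = (√2*(I*√3) + 8*(-7)²)² = (I*√6 + 8*49)² = (I*√6 + 392)² = (392 + I*√6)²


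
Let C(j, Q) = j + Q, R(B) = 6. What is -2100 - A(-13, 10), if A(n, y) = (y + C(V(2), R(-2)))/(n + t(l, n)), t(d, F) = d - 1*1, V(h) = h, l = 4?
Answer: -10491/5 ≈ -2098.2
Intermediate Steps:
t(d, F) = -1 + d (t(d, F) = d - 1 = -1 + d)
C(j, Q) = Q + j
A(n, y) = (8 + y)/(3 + n) (A(n, y) = (y + (6 + 2))/(n + (-1 + 4)) = (y + 8)/(n + 3) = (8 + y)/(3 + n))
-2100 - A(-13, 10) = -2100 - (8 + 10)/(3 - 13) = -2100 - 18/(-10) = -2100 - (-1)*18/10 = -2100 - 1*(-9/5) = -2100 + 9/5 = -10491/5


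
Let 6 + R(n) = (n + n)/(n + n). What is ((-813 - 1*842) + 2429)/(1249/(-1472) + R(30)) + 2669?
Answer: 21838093/8609 ≈ 2536.7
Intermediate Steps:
R(n) = -5 (R(n) = -6 + (n + n)/(n + n) = -6 + (2*n)/((2*n)) = -6 + (2*n)*(1/(2*n)) = -6 + 1 = -5)
((-813 - 1*842) + 2429)/(1249/(-1472) + R(30)) + 2669 = ((-813 - 1*842) + 2429)/(1249/(-1472) - 5) + 2669 = ((-813 - 842) + 2429)/(1249*(-1/1472) - 5) + 2669 = (-1655 + 2429)/(-1249/1472 - 5) + 2669 = 774/(-8609/1472) + 2669 = 774*(-1472/8609) + 2669 = -1139328/8609 + 2669 = 21838093/8609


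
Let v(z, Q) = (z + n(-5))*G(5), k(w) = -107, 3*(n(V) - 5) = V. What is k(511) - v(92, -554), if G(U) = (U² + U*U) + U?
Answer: -16051/3 ≈ -5350.3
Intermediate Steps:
n(V) = 5 + V/3
G(U) = U + 2*U² (G(U) = (U² + U²) + U = 2*U² + U = U + 2*U²)
v(z, Q) = 550/3 + 55*z (v(z, Q) = (z + (5 + (⅓)*(-5)))*(5*(1 + 2*5)) = (z + (5 - 5/3))*(5*(1 + 10)) = (z + 10/3)*(5*11) = (10/3 + z)*55 = 550/3 + 55*z)
k(511) - v(92, -554) = -107 - (550/3 + 55*92) = -107 - (550/3 + 5060) = -107 - 1*15730/3 = -107 - 15730/3 = -16051/3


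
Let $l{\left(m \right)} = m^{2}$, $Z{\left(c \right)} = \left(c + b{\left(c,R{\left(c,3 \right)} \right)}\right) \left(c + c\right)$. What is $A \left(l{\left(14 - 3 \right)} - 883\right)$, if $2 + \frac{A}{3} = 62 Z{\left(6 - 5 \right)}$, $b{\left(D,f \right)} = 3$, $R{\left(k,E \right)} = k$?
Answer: $-1129284$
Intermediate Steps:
$Z{\left(c \right)} = 2 c \left(3 + c\right)$ ($Z{\left(c \right)} = \left(c + 3\right) \left(c + c\right) = \left(3 + c\right) 2 c = 2 c \left(3 + c\right)$)
$A = 1482$ ($A = -6 + 3 \cdot 62 \cdot 2 \left(6 - 5\right) \left(3 + \left(6 - 5\right)\right) = -6 + 3 \cdot 62 \cdot 2 \cdot 1 \left(3 + 1\right) = -6 + 3 \cdot 62 \cdot 2 \cdot 1 \cdot 4 = -6 + 3 \cdot 62 \cdot 8 = -6 + 3 \cdot 496 = -6 + 1488 = 1482$)
$A \left(l{\left(14 - 3 \right)} - 883\right) = 1482 \left(\left(14 - 3\right)^{2} - 883\right) = 1482 \left(11^{2} - 883\right) = 1482 \left(121 - 883\right) = 1482 \left(-762\right) = -1129284$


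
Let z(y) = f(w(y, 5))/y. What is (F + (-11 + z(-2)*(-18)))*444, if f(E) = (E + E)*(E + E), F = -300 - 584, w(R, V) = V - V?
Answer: -397380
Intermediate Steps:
w(R, V) = 0
F = -884
f(E) = 4*E² (f(E) = (2*E)*(2*E) = 4*E²)
z(y) = 0 (z(y) = (4*0²)/y = (4*0)/y = 0/y = 0)
(F + (-11 + z(-2)*(-18)))*444 = (-884 + (-11 + 0*(-18)))*444 = (-884 + (-11 + 0))*444 = (-884 - 11)*444 = -895*444 = -397380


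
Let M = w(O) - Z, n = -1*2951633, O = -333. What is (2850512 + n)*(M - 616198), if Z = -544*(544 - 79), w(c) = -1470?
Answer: 36879637668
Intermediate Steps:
Z = -252960 (Z = -544*465 = -252960)
n = -2951633
M = 251490 (M = -1470 - 1*(-252960) = -1470 + 252960 = 251490)
(2850512 + n)*(M - 616198) = (2850512 - 2951633)*(251490 - 616198) = -101121*(-364708) = 36879637668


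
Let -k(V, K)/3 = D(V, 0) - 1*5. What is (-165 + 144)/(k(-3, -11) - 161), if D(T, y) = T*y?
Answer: 21/146 ≈ 0.14384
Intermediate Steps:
k(V, K) = 15 (k(V, K) = -3*(V*0 - 1*5) = -3*(0 - 5) = -3*(-5) = 15)
(-165 + 144)/(k(-3, -11) - 161) = (-165 + 144)/(15 - 161) = -21/(-146) = -21*(-1/146) = 21/146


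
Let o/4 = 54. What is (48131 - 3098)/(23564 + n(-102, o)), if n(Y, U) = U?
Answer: 45033/23780 ≈ 1.8937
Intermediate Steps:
o = 216 (o = 4*54 = 216)
(48131 - 3098)/(23564 + n(-102, o)) = (48131 - 3098)/(23564 + 216) = 45033/23780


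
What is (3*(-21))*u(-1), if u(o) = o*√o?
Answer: 63*I ≈ 63.0*I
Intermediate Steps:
u(o) = o^(3/2)
(3*(-21))*u(-1) = (3*(-21))*(-1)^(3/2) = -(-63)*I = 63*I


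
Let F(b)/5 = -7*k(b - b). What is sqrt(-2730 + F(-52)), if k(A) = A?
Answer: I*sqrt(2730) ≈ 52.249*I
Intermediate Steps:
F(b) = 0 (F(b) = 5*(-7*(b - b)) = 5*(-7*0) = 5*0 = 0)
sqrt(-2730 + F(-52)) = sqrt(-2730 + 0) = sqrt(-2730) = I*sqrt(2730)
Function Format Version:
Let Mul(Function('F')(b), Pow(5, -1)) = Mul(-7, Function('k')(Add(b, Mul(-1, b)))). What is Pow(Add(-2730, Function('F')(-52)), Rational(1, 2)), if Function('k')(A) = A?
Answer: Mul(I, Pow(2730, Rational(1, 2))) ≈ Mul(52.249, I)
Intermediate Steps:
Function('F')(b) = 0 (Function('F')(b) = Mul(5, Mul(-7, Add(b, Mul(-1, b)))) = Mul(5, Mul(-7, 0)) = Mul(5, 0) = 0)
Pow(Add(-2730, Function('F')(-52)), Rational(1, 2)) = Pow(Add(-2730, 0), Rational(1, 2)) = Pow(-2730, Rational(1, 2)) = Mul(I, Pow(2730, Rational(1, 2)))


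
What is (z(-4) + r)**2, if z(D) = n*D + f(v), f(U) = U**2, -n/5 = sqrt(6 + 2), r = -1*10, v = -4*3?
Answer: 21156 + 10720*sqrt(2) ≈ 36316.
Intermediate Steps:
v = -12
r = -10
n = -10*sqrt(2) (n = -5*sqrt(6 + 2) = -10*sqrt(2) ≈ -14.142)
z(D) = 144 - 10*D*sqrt(2) (z(D) = (-10*sqrt(2))*D + (-12)**2 = -10*D*sqrt(2) + 144 = 144 - 10*D*sqrt(2))
(z(-4) + r)**2 = ((144 - 10*(-4)*sqrt(2)) - 10)**2 = ((144 + 40*sqrt(2)) - 10)**2 = (134 + 40*sqrt(2))**2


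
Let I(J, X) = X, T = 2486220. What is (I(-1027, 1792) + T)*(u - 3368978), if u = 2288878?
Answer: -2687301761200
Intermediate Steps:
(I(-1027, 1792) + T)*(u - 3368978) = (1792 + 2486220)*(2288878 - 3368978) = 2488012*(-1080100) = -2687301761200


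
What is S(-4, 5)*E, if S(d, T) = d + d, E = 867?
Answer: -6936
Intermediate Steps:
S(d, T) = 2*d
S(-4, 5)*E = (2*(-4))*867 = -8*867 = -6936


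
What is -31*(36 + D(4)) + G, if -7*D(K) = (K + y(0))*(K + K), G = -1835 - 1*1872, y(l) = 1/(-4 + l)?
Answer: -32831/7 ≈ -4690.1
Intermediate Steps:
G = -3707 (G = -1835 - 1872 = -3707)
D(K) = -2*K*(-¼ + K)/7 (D(K) = -(K + 1/(-4 + 0))*(K + K)/7 = -(K + 1/(-4))*2*K/7 = -(K - ¼)*2*K/7 = -(-¼ + K)*2*K/7 = -2*K*(-¼ + K)/7)
-31*(36 + D(4)) + G = -31*(36 + (1/14)*4*(1 - 4*4)) - 3707 = -31*(36 + (1/14)*4*(1 - 16)) - 3707 = -31*(36 + (1/14)*4*(-15)) - 3707 = -31*(36 - 30/7) - 3707 = -31*222/7 - 3707 = -6882/7 - 3707 = -32831/7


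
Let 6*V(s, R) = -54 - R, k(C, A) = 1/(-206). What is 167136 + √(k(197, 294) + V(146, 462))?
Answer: 167136 + I*√3649702/206 ≈ 1.6714e+5 + 9.2739*I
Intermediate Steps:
k(C, A) = -1/206
V(s, R) = -9 - R/6 (V(s, R) = (-54 - R)/6 = -9 - R/6)
167136 + √(k(197, 294) + V(146, 462)) = 167136 + √(-1/206 + (-9 - ⅙*462)) = 167136 + √(-1/206 + (-9 - 77)) = 167136 + √(-1/206 - 86) = 167136 + √(-17717/206) = 167136 + I*√3649702/206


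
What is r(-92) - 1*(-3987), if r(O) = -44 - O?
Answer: 4035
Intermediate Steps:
r(-92) - 1*(-3987) = (-44 - 1*(-92)) - 1*(-3987) = (-44 + 92) + 3987 = 48 + 3987 = 4035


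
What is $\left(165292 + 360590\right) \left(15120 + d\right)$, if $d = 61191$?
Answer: $40130581302$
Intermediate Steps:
$\left(165292 + 360590\right) \left(15120 + d\right) = \left(165292 + 360590\right) \left(15120 + 61191\right) = 525882 \cdot 76311 = 40130581302$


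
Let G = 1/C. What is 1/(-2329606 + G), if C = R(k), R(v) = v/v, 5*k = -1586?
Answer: -1/2329605 ≈ -4.2926e-7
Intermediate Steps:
k = -1586/5 (k = (⅕)*(-1586) = -1586/5 ≈ -317.20)
R(v) = 1
C = 1
G = 1 (G = 1/1 = 1)
1/(-2329606 + G) = 1/(-2329606 + 1) = 1/(-2329605) = -1/2329605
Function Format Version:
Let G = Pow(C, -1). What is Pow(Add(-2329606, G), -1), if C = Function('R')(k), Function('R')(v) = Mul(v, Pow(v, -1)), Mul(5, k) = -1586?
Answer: Rational(-1, 2329605) ≈ -4.2926e-7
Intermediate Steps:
k = Rational(-1586, 5) (k = Mul(Rational(1, 5), -1586) = Rational(-1586, 5) ≈ -317.20)
Function('R')(v) = 1
C = 1
G = 1 (G = Pow(1, -1) = 1)
Pow(Add(-2329606, G), -1) = Pow(Add(-2329606, 1), -1) = Pow(-2329605, -1) = Rational(-1, 2329605)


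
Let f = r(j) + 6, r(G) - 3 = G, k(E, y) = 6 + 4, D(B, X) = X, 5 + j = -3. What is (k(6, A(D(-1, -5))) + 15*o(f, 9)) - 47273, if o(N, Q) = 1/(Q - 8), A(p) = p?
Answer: -47248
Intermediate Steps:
j = -8 (j = -5 - 3 = -8)
k(E, y) = 10
r(G) = 3 + G
f = 1 (f = (3 - 8) + 6 = -5 + 6 = 1)
o(N, Q) = 1/(-8 + Q)
(k(6, A(D(-1, -5))) + 15*o(f, 9)) - 47273 = (10 + 15/(-8 + 9)) - 47273 = (10 + 15/1) - 47273 = (10 + 15*1) - 47273 = (10 + 15) - 47273 = 25 - 47273 = -47248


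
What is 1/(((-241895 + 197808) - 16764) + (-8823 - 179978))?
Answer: -1/249652 ≈ -4.0056e-6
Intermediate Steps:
1/(((-241895 + 197808) - 16764) + (-8823 - 179978)) = 1/((-44087 - 16764) - 188801) = 1/(-60851 - 188801) = 1/(-249652) = -1/249652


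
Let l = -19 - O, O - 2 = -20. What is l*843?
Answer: -843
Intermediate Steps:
O = -18 (O = 2 - 20 = -18)
l = -1 (l = -19 - 1*(-18) = -19 + 18 = -1)
l*843 = -1*843 = -843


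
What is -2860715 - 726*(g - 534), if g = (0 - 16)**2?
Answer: -2658887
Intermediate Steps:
g = 256 (g = (-16)**2 = 256)
-2860715 - 726*(g - 534) = -2860715 - 726*(256 - 534) = -2860715 - 726*(-278) = -2860715 - 1*(-201828) = -2860715 + 201828 = -2658887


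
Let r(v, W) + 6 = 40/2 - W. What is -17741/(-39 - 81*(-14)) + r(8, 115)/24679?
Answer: -437940734/27023505 ≈ -16.206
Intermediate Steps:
r(v, W) = 14 - W (r(v, W) = -6 + (40/2 - W) = -6 + (40*(½) - W) = -6 + (20 - W) = 14 - W)
-17741/(-39 - 81*(-14)) + r(8, 115)/24679 = -17741/(-39 - 81*(-14)) + (14 - 1*115)/24679 = -17741/(-39 + 1134) + (14 - 115)*(1/24679) = -17741/1095 - 101*1/24679 = -17741*1/1095 - 101/24679 = -17741/1095 - 101/24679 = -437940734/27023505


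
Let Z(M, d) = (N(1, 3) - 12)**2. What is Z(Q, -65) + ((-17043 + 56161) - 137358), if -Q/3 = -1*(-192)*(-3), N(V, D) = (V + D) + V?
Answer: -98191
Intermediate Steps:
N(V, D) = D + 2*V (N(V, D) = (D + V) + V = D + 2*V)
Q = 1728 (Q = -3*(-1*(-192))*(-3) = -576*(-3) = -3*(-576) = 1728)
Z(M, d) = 49 (Z(M, d) = ((3 + 2*1) - 12)**2 = ((3 + 2) - 12)**2 = (5 - 12)**2 = (-7)**2 = 49)
Z(Q, -65) + ((-17043 + 56161) - 137358) = 49 + ((-17043 + 56161) - 137358) = 49 + (39118 - 137358) = 49 - 98240 = -98191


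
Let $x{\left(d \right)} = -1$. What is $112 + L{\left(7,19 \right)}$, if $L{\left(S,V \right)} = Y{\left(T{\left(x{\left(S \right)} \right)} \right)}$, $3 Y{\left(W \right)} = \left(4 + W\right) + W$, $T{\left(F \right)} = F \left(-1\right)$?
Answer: $114$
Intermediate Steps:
$T{\left(F \right)} = - F$
$Y{\left(W \right)} = \frac{4}{3} + \frac{2 W}{3}$ ($Y{\left(W \right)} = \frac{\left(4 + W\right) + W}{3} = \frac{4 + 2 W}{3} = \frac{4}{3} + \frac{2 W}{3}$)
$L{\left(S,V \right)} = 2$ ($L{\left(S,V \right)} = \frac{4}{3} + \frac{2 \left(\left(-1\right) \left(-1\right)\right)}{3} = \frac{4}{3} + \frac{2}{3} \cdot 1 = \frac{4}{3} + \frac{2}{3} = 2$)
$112 + L{\left(7,19 \right)} = 112 + 2 = 114$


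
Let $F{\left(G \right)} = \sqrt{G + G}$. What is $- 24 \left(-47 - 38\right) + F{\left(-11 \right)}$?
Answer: $2040 + i \sqrt{22} \approx 2040.0 + 4.6904 i$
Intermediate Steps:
$F{\left(G \right)} = \sqrt{2} \sqrt{G}$ ($F{\left(G \right)} = \sqrt{2 G} = \sqrt{2} \sqrt{G}$)
$- 24 \left(-47 - 38\right) + F{\left(-11 \right)} = - 24 \left(-47 - 38\right) + \sqrt{2} \sqrt{-11} = \left(-24\right) \left(-85\right) + \sqrt{2} i \sqrt{11} = 2040 + i \sqrt{22}$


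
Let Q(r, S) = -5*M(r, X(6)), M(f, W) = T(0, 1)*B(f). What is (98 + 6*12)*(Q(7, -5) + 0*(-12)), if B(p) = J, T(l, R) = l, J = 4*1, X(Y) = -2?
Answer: 0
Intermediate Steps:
J = 4
B(p) = 4
M(f, W) = 0 (M(f, W) = 0*4 = 0)
Q(r, S) = 0 (Q(r, S) = -5*0 = 0)
(98 + 6*12)*(Q(7, -5) + 0*(-12)) = (98 + 6*12)*(0 + 0*(-12)) = (98 + 72)*(0 + 0) = 170*0 = 0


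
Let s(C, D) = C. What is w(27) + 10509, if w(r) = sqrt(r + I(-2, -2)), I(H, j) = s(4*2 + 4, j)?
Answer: 10509 + sqrt(39) ≈ 10515.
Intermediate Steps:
I(H, j) = 12 (I(H, j) = 4*2 + 4 = 8 + 4 = 12)
w(r) = sqrt(12 + r) (w(r) = sqrt(r + 12) = sqrt(12 + r))
w(27) + 10509 = sqrt(12 + 27) + 10509 = sqrt(39) + 10509 = 10509 + sqrt(39)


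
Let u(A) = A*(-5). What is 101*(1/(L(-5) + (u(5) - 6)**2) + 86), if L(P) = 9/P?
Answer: 41658561/4796 ≈ 8686.1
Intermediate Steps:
u(A) = -5*A
101*(1/(L(-5) + (u(5) - 6)**2) + 86) = 101*(1/(9/(-5) + (-5*5 - 6)**2) + 86) = 101*(1/(9*(-1/5) + (-25 - 6)**2) + 86) = 101*(1/(-9/5 + (-31)**2) + 86) = 101*(1/(-9/5 + 961) + 86) = 101*(1/(4796/5) + 86) = 101*(5/4796 + 86) = 101*(412461/4796) = 41658561/4796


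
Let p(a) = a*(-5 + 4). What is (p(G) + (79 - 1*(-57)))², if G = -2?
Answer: 19044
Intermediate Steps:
p(a) = -a (p(a) = a*(-1) = -a)
(p(G) + (79 - 1*(-57)))² = (-1*(-2) + (79 - 1*(-57)))² = (2 + (79 + 57))² = (2 + 136)² = 138² = 19044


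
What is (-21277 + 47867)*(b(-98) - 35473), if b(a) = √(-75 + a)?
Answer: -943227070 + 26590*I*√173 ≈ -9.4323e+8 + 3.4974e+5*I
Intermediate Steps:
(-21277 + 47867)*(b(-98) - 35473) = (-21277 + 47867)*(√(-75 - 98) - 35473) = 26590*(√(-173) - 35473) = 26590*(I*√173 - 35473) = 26590*(-35473 + I*√173) = -943227070 + 26590*I*√173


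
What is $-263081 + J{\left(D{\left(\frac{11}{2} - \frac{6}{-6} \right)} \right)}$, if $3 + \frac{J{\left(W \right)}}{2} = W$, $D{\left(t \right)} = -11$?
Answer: $-263109$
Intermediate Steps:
$J{\left(W \right)} = -6 + 2 W$
$-263081 + J{\left(D{\left(\frac{11}{2} - \frac{6}{-6} \right)} \right)} = -263081 + \left(-6 + 2 \left(-11\right)\right) = -263081 - 28 = -263109$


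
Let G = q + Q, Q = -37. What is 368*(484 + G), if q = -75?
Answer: 136896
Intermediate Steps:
G = -112 (G = -75 - 37 = -112)
368*(484 + G) = 368*(484 - 112) = 368*372 = 136896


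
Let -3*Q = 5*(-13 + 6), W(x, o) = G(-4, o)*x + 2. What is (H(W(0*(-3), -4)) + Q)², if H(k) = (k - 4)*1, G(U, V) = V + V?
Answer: 841/9 ≈ 93.444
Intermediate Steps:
G(U, V) = 2*V
W(x, o) = 2 + 2*o*x (W(x, o) = (2*o)*x + 2 = 2*o*x + 2 = 2 + 2*o*x)
Q = 35/3 (Q = -5*(-13 + 6)/3 = -5*(-7)/3 = -⅓*(-35) = 35/3 ≈ 11.667)
H(k) = -4 + k (H(k) = (-4 + k)*1 = -4 + k)
(H(W(0*(-3), -4)) + Q)² = ((-4 + (2 + 2*(-4)*(0*(-3)))) + 35/3)² = ((-4 + (2 + 2*(-4)*0)) + 35/3)² = ((-4 + (2 + 0)) + 35/3)² = ((-4 + 2) + 35/3)² = (-2 + 35/3)² = (29/3)² = 841/9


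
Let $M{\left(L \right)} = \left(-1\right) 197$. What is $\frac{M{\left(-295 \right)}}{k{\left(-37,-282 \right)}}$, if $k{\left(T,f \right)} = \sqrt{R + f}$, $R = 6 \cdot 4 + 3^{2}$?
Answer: $\frac{197 i \sqrt{249}}{249} \approx 12.484 i$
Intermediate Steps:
$R = 33$ ($R = 24 + 9 = 33$)
$k{\left(T,f \right)} = \sqrt{33 + f}$
$M{\left(L \right)} = -197$
$\frac{M{\left(-295 \right)}}{k{\left(-37,-282 \right)}} = - \frac{197}{\sqrt{33 - 282}} = - \frac{197}{\sqrt{-249}} = - \frac{197}{i \sqrt{249}} = - 197 \left(- \frac{i \sqrt{249}}{249}\right) = \frac{197 i \sqrt{249}}{249}$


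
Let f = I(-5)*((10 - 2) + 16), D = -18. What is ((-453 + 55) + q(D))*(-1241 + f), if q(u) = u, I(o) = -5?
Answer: 566176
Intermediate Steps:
f = -120 (f = -5*((10 - 2) + 16) = -5*(8 + 16) = -5*24 = -120)
((-453 + 55) + q(D))*(-1241 + f) = ((-453 + 55) - 18)*(-1241 - 120) = (-398 - 18)*(-1361) = -416*(-1361) = 566176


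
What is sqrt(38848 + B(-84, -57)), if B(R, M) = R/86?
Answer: sqrt(71828146)/43 ≈ 197.10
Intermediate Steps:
B(R, M) = R/86 (B(R, M) = R*(1/86) = R/86)
sqrt(38848 + B(-84, -57)) = sqrt(38848 + (1/86)*(-84)) = sqrt(38848 - 42/43) = sqrt(1670422/43) = sqrt(71828146)/43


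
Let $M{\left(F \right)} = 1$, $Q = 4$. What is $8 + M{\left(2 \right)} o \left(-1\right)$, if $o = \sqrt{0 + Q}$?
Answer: $6$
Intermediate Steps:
$o = 2$ ($o = \sqrt{0 + 4} = \sqrt{4} = 2$)
$8 + M{\left(2 \right)} o \left(-1\right) = 8 + 1 \cdot 2 \left(-1\right) = 8 + 2 \left(-1\right) = 8 - 2 = 6$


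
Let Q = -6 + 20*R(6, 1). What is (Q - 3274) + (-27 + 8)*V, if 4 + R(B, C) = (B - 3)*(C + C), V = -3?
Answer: -3183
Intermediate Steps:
R(B, C) = -4 + 2*C*(-3 + B) (R(B, C) = -4 + (B - 3)*(C + C) = -4 + (-3 + B)*(2*C) = -4 + 2*C*(-3 + B))
Q = 34 (Q = -6 + 20*(-4 - 6*1 + 2*6*1) = -6 + 20*(-4 - 6 + 12) = -6 + 20*2 = -6 + 40 = 34)
(Q - 3274) + (-27 + 8)*V = (34 - 3274) + (-27 + 8)*(-3) = -3240 - 19*(-3) = -3240 + 57 = -3183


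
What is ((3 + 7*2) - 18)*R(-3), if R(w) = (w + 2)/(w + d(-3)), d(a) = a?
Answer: -1/6 ≈ -0.16667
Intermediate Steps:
R(w) = (2 + w)/(-3 + w) (R(w) = (w + 2)/(w - 3) = (2 + w)/(-3 + w))
((3 + 7*2) - 18)*R(-3) = ((3 + 7*2) - 18)*((2 - 3)/(-3 - 3)) = ((3 + 14) - 18)*(-1/(-6)) = (17 - 18)*(-1/6*(-1)) = -1*1/6 = -1/6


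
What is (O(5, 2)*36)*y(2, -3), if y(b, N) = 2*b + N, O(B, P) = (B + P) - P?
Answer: 180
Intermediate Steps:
O(B, P) = B
y(b, N) = N + 2*b
(O(5, 2)*36)*y(2, -3) = (5*36)*(-3 + 2*2) = 180*(-3 + 4) = 180*1 = 180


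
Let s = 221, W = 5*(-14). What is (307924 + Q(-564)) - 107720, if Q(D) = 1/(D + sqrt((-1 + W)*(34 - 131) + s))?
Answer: 15565260247/77747 - sqrt(1777)/155494 ≈ 2.0020e+5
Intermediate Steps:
W = -70
Q(D) = 1/(D + 2*sqrt(1777)) (Q(D) = 1/(D + sqrt((-1 - 70)*(34 - 131) + 221)) = 1/(D + sqrt(-71*(-97) + 221)) = 1/(D + sqrt(6887 + 221)) = 1/(D + sqrt(7108)) = 1/(D + 2*sqrt(1777)))
(307924 + Q(-564)) - 107720 = (307924 + 1/(-564 + 2*sqrt(1777))) - 107720 = 200204 + 1/(-564 + 2*sqrt(1777))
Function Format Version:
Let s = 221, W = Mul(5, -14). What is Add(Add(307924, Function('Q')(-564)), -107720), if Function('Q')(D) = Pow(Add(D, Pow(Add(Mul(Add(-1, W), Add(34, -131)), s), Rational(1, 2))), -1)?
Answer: Add(Rational(15565260247, 77747), Mul(Rational(-1, 155494), Pow(1777, Rational(1, 2)))) ≈ 2.0020e+5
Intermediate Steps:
W = -70
Function('Q')(D) = Pow(Add(D, Mul(2, Pow(1777, Rational(1, 2)))), -1) (Function('Q')(D) = Pow(Add(D, Pow(Add(Mul(Add(-1, -70), Add(34, -131)), 221), Rational(1, 2))), -1) = Pow(Add(D, Pow(Add(Mul(-71, -97), 221), Rational(1, 2))), -1) = Pow(Add(D, Pow(Add(6887, 221), Rational(1, 2))), -1) = Pow(Add(D, Pow(7108, Rational(1, 2))), -1) = Pow(Add(D, Mul(2, Pow(1777, Rational(1, 2)))), -1))
Add(Add(307924, Function('Q')(-564)), -107720) = Add(Add(307924, Pow(Add(-564, Mul(2, Pow(1777, Rational(1, 2)))), -1)), -107720) = Add(200204, Pow(Add(-564, Mul(2, Pow(1777, Rational(1, 2)))), -1))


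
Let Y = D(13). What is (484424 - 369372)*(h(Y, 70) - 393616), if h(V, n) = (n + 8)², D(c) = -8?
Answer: -44586331664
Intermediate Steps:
Y = -8
h(V, n) = (8 + n)²
(484424 - 369372)*(h(Y, 70) - 393616) = (484424 - 369372)*((8 + 70)² - 393616) = 115052*(78² - 393616) = 115052*(6084 - 393616) = 115052*(-387532) = -44586331664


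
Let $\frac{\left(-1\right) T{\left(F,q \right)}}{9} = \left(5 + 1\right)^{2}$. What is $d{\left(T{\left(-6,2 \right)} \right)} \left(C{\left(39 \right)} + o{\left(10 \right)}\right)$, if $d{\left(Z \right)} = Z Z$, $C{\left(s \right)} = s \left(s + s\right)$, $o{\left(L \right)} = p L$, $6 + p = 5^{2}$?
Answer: $339282432$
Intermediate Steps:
$p = 19$ ($p = -6 + 5^{2} = -6 + 25 = 19$)
$o{\left(L \right)} = 19 L$
$T{\left(F,q \right)} = -324$ ($T{\left(F,q \right)} = - 9 \left(5 + 1\right)^{2} = - 9 \cdot 6^{2} = \left(-9\right) 36 = -324$)
$C{\left(s \right)} = 2 s^{2}$ ($C{\left(s \right)} = s 2 s = 2 s^{2}$)
$d{\left(Z \right)} = Z^{2}$
$d{\left(T{\left(-6,2 \right)} \right)} \left(C{\left(39 \right)} + o{\left(10 \right)}\right) = \left(-324\right)^{2} \left(2 \cdot 39^{2} + 19 \cdot 10\right) = 104976 \left(2 \cdot 1521 + 190\right) = 104976 \left(3042 + 190\right) = 104976 \cdot 3232 = 339282432$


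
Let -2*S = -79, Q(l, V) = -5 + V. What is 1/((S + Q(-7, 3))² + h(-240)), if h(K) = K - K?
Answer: 4/5625 ≈ 0.00071111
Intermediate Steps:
S = 79/2 (S = -½*(-79) = 79/2 ≈ 39.500)
h(K) = 0
1/((S + Q(-7, 3))² + h(-240)) = 1/((79/2 + (-5 + 3))² + 0) = 1/((79/2 - 2)² + 0) = 1/((75/2)² + 0) = 1/(5625/4 + 0) = 1/(5625/4) = 4/5625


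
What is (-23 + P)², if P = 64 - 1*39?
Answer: 4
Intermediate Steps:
P = 25 (P = 64 - 39 = 25)
(-23 + P)² = (-23 + 25)² = 2² = 4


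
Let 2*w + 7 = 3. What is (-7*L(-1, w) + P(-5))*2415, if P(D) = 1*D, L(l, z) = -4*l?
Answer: -79695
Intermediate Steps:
w = -2 (w = -7/2 + (½)*3 = -7/2 + 3/2 = -2)
P(D) = D
(-7*L(-1, w) + P(-5))*2415 = (-(-28)*(-1) - 5)*2415 = (-7*4 - 5)*2415 = (-28 - 5)*2415 = -33*2415 = -79695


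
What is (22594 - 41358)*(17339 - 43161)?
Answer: 484524008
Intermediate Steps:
(22594 - 41358)*(17339 - 43161) = -18764*(-25822) = 484524008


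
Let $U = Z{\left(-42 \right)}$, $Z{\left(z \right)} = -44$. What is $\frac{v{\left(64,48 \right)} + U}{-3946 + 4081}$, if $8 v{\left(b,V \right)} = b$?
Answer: $- \frac{4}{15} \approx -0.26667$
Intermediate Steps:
$v{\left(b,V \right)} = \frac{b}{8}$
$U = -44$
$\frac{v{\left(64,48 \right)} + U}{-3946 + 4081} = \frac{\frac{1}{8} \cdot 64 - 44}{-3946 + 4081} = \frac{8 - 44}{135} = \left(-36\right) \frac{1}{135} = - \frac{4}{15}$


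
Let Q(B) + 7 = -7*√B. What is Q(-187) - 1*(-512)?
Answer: 505 - 7*I*√187 ≈ 505.0 - 95.724*I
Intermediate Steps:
Q(B) = -7 - 7*√B
Q(-187) - 1*(-512) = (-7 - 7*I*√187) - 1*(-512) = (-7 - 7*I*√187) + 512 = 505 - 7*I*√187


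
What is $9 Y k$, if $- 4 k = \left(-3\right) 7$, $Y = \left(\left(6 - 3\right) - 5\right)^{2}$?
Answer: $189$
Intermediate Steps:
$Y = 4$ ($Y = \left(3 - 5\right)^{2} = \left(-2\right)^{2} = 4$)
$k = \frac{21}{4}$ ($k = - \frac{\left(-3\right) 7}{4} = \left(- \frac{1}{4}\right) \left(-21\right) = \frac{21}{4} \approx 5.25$)
$9 Y k = 9 \cdot 4 \cdot \frac{21}{4} = 36 \cdot \frac{21}{4} = 189$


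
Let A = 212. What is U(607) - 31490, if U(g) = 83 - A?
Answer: -31619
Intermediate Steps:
U(g) = -129 (U(g) = 83 - 1*212 = 83 - 212 = -129)
U(607) - 31490 = -129 - 31490 = -31619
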